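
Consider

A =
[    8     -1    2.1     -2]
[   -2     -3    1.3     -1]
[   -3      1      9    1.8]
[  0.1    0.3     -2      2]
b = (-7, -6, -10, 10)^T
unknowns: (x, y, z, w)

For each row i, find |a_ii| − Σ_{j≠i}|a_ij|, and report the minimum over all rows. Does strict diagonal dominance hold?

-1.3

row 1: |8| − (1+2.1+2) = 2.9
row 2: |-3| − (2+1.3+1) = -1.3
row 3: |9| − (3+1+1.8) = 3.2
row 4: |2| − (0.1+0.3+2) = -0.4
minimum over rows = -1.3 → not strictly diagonally dominant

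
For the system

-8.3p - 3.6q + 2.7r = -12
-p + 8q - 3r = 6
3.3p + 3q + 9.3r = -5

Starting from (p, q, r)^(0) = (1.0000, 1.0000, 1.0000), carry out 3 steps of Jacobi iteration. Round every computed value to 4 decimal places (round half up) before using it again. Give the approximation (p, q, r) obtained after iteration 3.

Iteration 1:
  p = (-12 - (-3.6)·1.0000 - (2.7)·1.0000) / (-8.3) = 1.3373
  q = (6 - (-1)·1.0000 - (-3)·1.0000) / (8) = 1.2500
  r = (-5 - (3.3)·1.0000 - (3)·1.0000) / (9.3) = -1.2151
Iteration 2:
  p = (-12 - (-3.6)·1.2500 - (2.7)·-1.2151) / (-8.3) = 0.5083
  q = (6 - (-1)·1.3373 - (-3)·-1.2151) / (8) = 0.4615
  r = (-5 - (3.3)·1.3373 - (3)·1.2500) / (9.3) = -1.4154
Iteration 3:
  p = (-12 - (-3.6)·0.4615 - (2.7)·-1.4154) / (-8.3) = 0.7852
  q = (6 - (-1)·0.5083 - (-3)·-1.4154) / (8) = 0.2828
  r = (-5 - (3.3)·0.5083 - (3)·0.4615) / (9.3) = -0.8669

(0.7852, 0.2828, -0.8669)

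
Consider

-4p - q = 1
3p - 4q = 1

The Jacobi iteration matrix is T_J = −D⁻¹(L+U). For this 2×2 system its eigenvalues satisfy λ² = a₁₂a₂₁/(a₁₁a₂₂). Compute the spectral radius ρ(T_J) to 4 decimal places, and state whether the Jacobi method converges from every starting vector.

0.4330

a₁₂a₂₁/(a₁₁a₂₂) = (-1)·(3) / ((-4)·(-4)) = -0.187500
ρ = √|-0.187500| = √0.187500 = 0.4330
ρ < 1, so Jacobi converges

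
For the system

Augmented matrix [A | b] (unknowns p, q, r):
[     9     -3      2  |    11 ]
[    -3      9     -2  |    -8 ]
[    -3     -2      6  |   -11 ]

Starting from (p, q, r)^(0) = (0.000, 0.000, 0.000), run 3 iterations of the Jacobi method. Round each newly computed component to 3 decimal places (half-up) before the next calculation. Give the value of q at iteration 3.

-0.782

Iteration 1:
  p = (11 - (-3)·0.000 - (2)·0.000) / (9) = 1.222
  q = (-8 - (-3)·0.000 - (-2)·0.000) / (9) = -0.889
  r = (-11 - (-3)·0.000 - (-2)·0.000) / (6) = -1.833
Iteration 2:
  p = (11 - (-3)·-0.889 - (2)·-1.833) / (9) = 1.333
  q = (-8 - (-3)·1.222 - (-2)·-1.833) / (9) = -0.889
  r = (-11 - (-3)·1.222 - (-2)·-0.889) / (6) = -1.519
Iteration 3:
  p = (11 - (-3)·-0.889 - (2)·-1.519) / (9) = 1.263
  q = (-8 - (-3)·1.333 - (-2)·-1.519) / (9) = -0.782
  r = (-11 - (-3)·1.333 - (-2)·-0.889) / (6) = -1.463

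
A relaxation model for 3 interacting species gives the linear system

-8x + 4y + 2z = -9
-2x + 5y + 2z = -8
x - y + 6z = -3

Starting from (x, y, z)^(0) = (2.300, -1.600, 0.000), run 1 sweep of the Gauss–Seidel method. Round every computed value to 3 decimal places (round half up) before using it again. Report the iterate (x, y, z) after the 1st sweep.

Iteration 1:
  x = (-9 - (4)·-1.600 - (2)·0.000) / (-8) = 0.325
  y = (-8 - (-2)·0.325 - (2)·0.000) / (5) = -1.470
  z = (-3 - (1)·0.325 - (-1)·-1.470) / (6) = -0.799

(0.325, -1.470, -0.799)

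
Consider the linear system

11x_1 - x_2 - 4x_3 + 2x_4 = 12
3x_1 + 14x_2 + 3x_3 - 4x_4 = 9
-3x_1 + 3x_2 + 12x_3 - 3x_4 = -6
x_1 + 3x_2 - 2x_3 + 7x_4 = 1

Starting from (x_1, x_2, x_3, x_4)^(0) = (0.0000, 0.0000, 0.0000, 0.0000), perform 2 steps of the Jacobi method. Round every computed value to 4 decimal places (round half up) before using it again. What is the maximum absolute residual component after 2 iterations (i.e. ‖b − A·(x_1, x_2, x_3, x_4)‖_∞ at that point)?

2.2929

Iteration 1:
  x_1 = (12 - (-1)·0.0000 - (-4)·0.0000 - (2)·0.0000) / (11) = 1.0909
  x_2 = (9 - (3)·0.0000 - (3)·0.0000 - (-4)·0.0000) / (14) = 0.6429
  x_3 = (-6 - (-3)·0.0000 - (3)·0.0000 - (-3)·0.0000) / (12) = -0.5000
  x_4 = (1 - (1)·0.0000 - (3)·0.0000 - (-2)·0.0000) / (7) = 0.1429
Iteration 2:
  x_1 = (12 - (-1)·0.6429 - (-4)·-0.5000 - (2)·0.1429) / (11) = 0.9416
  x_2 = (9 - (3)·1.0909 - (3)·-0.5000 - (-4)·0.1429) / (14) = 0.5571
  x_3 = (-6 - (-3)·1.0909 - (3)·0.6429 - (-3)·0.1429) / (12) = -0.3523
  x_4 = (1 - (1)·1.0909 - (3)·0.6429 - (-2)·-0.5000) / (7) = -0.4314
Residual b − A·x = (1.6531, -2.2929, -1.9131, 0.7023); ∞-norm = 2.2929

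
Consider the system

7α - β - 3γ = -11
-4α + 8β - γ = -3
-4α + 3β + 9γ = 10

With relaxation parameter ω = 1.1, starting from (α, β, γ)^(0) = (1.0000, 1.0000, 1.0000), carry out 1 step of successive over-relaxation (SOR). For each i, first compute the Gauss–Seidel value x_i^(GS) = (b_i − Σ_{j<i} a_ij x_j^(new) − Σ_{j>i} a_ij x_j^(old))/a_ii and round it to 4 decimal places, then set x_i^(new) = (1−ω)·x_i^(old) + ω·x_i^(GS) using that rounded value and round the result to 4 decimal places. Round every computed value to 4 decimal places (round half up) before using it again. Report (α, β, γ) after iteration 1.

(-1.2000, -1.0350, 0.9151)

Iteration 1:
  α: GS value = (-11 - (-1)·1.0000 - (-3)·1.0000) / (7) = -1.0000;  α ← (1−ω)·1.0000 + ω·-1.0000 = -1.2000
  β: GS value = (-3 - (-4)·-1.2000 - (-1)·1.0000) / (8) = -0.8500;  β ← (1−ω)·1.0000 + ω·-0.8500 = -1.0350
  γ: GS value = (10 - (-4)·-1.2000 - (3)·-1.0350) / (9) = 0.9228;  γ ← (1−ω)·1.0000 + ω·0.9228 = 0.9151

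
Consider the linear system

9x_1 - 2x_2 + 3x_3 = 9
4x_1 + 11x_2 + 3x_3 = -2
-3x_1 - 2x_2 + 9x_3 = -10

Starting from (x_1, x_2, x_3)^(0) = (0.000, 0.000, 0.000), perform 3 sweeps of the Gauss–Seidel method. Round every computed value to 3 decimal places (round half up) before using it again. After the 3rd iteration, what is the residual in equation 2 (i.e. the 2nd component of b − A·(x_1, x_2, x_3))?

Iteration 1:
  x_1 = (9 - (-2)·0.000 - (3)·0.000) / (9) = 1.000
  x_2 = (-2 - (4)·1.000 - (3)·0.000) / (11) = -0.545
  x_3 = (-10 - (-3)·1.000 - (-2)·-0.545) / (9) = -0.899
Iteration 2:
  x_1 = (9 - (-2)·-0.545 - (3)·-0.899) / (9) = 1.179
  x_2 = (-2 - (4)·1.179 - (3)·-0.899) / (11) = -0.365
  x_3 = (-10 - (-3)·1.179 - (-2)·-0.365) / (9) = -0.799
Iteration 3:
  x_1 = (9 - (-2)·-0.365 - (3)·-0.799) / (9) = 1.185
  x_2 = (-2 - (4)·1.185 - (3)·-0.799) / (11) = -0.395
  x_3 = (-10 - (-3)·1.185 - (-2)·-0.395) / (9) = -0.804
Residual b − A·x = (-0.043, 0.017, 0.001)

0.017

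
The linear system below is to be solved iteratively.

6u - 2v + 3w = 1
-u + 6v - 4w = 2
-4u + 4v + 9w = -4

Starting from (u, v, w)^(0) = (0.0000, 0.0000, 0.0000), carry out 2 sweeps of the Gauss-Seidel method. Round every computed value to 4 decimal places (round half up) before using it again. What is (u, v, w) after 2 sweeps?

(0.5524, 0.0715, -0.2307)

Iteration 1:
  u = (1 - (-2)·0.0000 - (3)·0.0000) / (6) = 0.1667
  v = (2 - (-1)·0.1667 - (-4)·0.0000) / (6) = 0.3611
  w = (-4 - (-4)·0.1667 - (4)·0.3611) / (9) = -0.5308
Iteration 2:
  u = (1 - (-2)·0.3611 - (3)·-0.5308) / (6) = 0.5524
  v = (2 - (-1)·0.5524 - (-4)·-0.5308) / (6) = 0.0715
  w = (-4 - (-4)·0.5524 - (4)·0.0715) / (9) = -0.2307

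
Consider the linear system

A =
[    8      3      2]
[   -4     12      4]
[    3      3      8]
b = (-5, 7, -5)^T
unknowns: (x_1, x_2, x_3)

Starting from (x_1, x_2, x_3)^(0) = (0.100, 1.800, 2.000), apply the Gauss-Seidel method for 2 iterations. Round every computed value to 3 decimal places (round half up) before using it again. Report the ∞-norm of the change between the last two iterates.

Iteration 1:
  x_1 = (-5 - (3)·1.800 - (2)·2.000) / (8) = -1.800
  x_2 = (7 - (-4)·-1.800 - (4)·2.000) / (12) = -0.683
  x_3 = (-5 - (3)·-1.800 - (3)·-0.683) / (8) = 0.306
Iteration 2:
  x_1 = (-5 - (3)·-0.683 - (2)·0.306) / (8) = -0.445
  x_2 = (7 - (-4)·-0.445 - (4)·0.306) / (12) = 0.333
  x_3 = (-5 - (3)·-0.445 - (3)·0.333) / (8) = -0.583
Change: (1.355, 1.016, -0.889) → max |·| = 1.355

1.355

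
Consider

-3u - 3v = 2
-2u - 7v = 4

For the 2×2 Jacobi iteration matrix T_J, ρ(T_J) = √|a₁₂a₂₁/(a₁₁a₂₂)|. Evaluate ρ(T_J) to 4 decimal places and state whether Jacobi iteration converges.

0.5345

a₁₂a₂₁/(a₁₁a₂₂) = (-3)·(-2) / ((-3)·(-7)) = 0.285714
ρ = √|0.285714| = √0.285714 = 0.5345
ρ < 1, so Jacobi converges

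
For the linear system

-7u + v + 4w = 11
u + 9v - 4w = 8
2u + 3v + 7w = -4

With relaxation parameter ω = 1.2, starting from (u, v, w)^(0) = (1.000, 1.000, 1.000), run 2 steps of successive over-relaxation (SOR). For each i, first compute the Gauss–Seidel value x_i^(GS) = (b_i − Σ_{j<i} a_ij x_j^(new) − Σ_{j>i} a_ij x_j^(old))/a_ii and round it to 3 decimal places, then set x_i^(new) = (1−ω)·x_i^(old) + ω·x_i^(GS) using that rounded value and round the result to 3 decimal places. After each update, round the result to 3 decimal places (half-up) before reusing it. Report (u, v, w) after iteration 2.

(-2.242, 0.376, 0.143)

Iteration 1:
  u: GS value = (11 - (1)·1.000 - (4)·1.000) / (-7) = -0.857;  u ← (1−ω)·1.000 + ω·-0.857 = -1.228
  v: GS value = (8 - (1)·-1.228 - (-4)·1.000) / (9) = 1.470;  v ← (1−ω)·1.000 + ω·1.470 = 1.564
  w: GS value = (-4 - (2)·-1.228 - (3)·1.564) / (7) = -0.891;  w ← (1−ω)·1.000 + ω·-0.891 = -1.269
Iteration 2:
  u: GS value = (11 - (1)·1.564 - (4)·-1.269) / (-7) = -2.073;  u ← (1−ω)·-1.228 + ω·-2.073 = -2.242
  v: GS value = (8 - (1)·-2.242 - (-4)·-1.269) / (9) = 0.574;  v ← (1−ω)·1.564 + ω·0.574 = 0.376
  w: GS value = (-4 - (2)·-2.242 - (3)·0.376) / (7) = -0.092;  w ← (1−ω)·-1.269 + ω·-0.092 = 0.143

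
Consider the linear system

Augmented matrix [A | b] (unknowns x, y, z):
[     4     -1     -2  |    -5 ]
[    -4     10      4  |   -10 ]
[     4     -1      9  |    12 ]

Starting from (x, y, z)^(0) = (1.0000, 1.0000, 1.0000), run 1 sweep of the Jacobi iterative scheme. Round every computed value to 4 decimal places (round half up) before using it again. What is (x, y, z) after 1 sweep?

Iteration 1:
  x = (-5 - (-1)·1.0000 - (-2)·1.0000) / (4) = -0.5000
  y = (-10 - (-4)·1.0000 - (4)·1.0000) / (10) = -1.0000
  z = (12 - (4)·1.0000 - (-1)·1.0000) / (9) = 1.0000

(-0.5000, -1.0000, 1.0000)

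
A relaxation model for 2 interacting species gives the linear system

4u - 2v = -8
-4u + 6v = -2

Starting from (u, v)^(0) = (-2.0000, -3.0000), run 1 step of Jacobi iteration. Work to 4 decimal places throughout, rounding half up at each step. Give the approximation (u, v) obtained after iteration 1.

Iteration 1:
  u = (-8 - (-2)·-3.0000) / (4) = -3.5000
  v = (-2 - (-4)·-2.0000) / (6) = -1.6667

(-3.5000, -1.6667)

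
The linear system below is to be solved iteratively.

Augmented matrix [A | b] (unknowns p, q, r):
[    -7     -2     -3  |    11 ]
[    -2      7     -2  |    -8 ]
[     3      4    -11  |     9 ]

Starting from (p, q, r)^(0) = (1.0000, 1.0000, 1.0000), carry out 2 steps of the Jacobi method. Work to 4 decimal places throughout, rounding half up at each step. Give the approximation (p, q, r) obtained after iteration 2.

(-1.3303, -1.8479, -1.6493)

Iteration 1:
  p = (11 - (-2)·1.0000 - (-3)·1.0000) / (-7) = -2.2857
  q = (-8 - (-2)·1.0000 - (-2)·1.0000) / (7) = -0.5714
  r = (9 - (3)·1.0000 - (4)·1.0000) / (-11) = -0.1818
Iteration 2:
  p = (11 - (-2)·-0.5714 - (-3)·-0.1818) / (-7) = -1.3303
  q = (-8 - (-2)·-2.2857 - (-2)·-0.1818) / (7) = -1.8479
  r = (9 - (3)·-2.2857 - (4)·-0.5714) / (-11) = -1.6493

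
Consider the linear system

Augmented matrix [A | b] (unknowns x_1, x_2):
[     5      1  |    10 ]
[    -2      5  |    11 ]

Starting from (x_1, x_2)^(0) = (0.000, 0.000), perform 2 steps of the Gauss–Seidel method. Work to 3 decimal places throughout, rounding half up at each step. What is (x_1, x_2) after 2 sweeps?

(1.400, 2.760)

Iteration 1:
  x_1 = (10 - (1)·0.000) / (5) = 2.000
  x_2 = (11 - (-2)·2.000) / (5) = 3.000
Iteration 2:
  x_1 = (10 - (1)·3.000) / (5) = 1.400
  x_2 = (11 - (-2)·1.400) / (5) = 2.760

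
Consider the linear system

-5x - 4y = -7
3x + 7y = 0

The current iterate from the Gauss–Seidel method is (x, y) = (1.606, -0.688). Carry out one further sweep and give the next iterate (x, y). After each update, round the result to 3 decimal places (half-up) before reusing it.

(1.950, -0.836)

One sweep:
  x = (-7 - (-4)·-0.688) / (-5) = 1.950
  y = (0 - (3)·1.950) / (7) = -0.836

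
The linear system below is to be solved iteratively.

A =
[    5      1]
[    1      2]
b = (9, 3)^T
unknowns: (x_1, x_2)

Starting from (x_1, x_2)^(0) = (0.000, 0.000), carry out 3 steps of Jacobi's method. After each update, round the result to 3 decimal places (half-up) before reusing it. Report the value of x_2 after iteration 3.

0.750

Iteration 1:
  x_1 = (9 - (1)·0.000) / (5) = 1.800
  x_2 = (3 - (1)·0.000) / (2) = 1.500
Iteration 2:
  x_1 = (9 - (1)·1.500) / (5) = 1.500
  x_2 = (3 - (1)·1.800) / (2) = 0.600
Iteration 3:
  x_1 = (9 - (1)·0.600) / (5) = 1.680
  x_2 = (3 - (1)·1.500) / (2) = 0.750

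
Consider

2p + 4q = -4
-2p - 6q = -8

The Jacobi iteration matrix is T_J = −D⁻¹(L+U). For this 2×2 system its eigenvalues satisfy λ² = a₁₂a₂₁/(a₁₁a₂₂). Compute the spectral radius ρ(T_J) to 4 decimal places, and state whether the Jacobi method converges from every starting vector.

0.8165

a₁₂a₂₁/(a₁₁a₂₂) = (4)·(-2) / ((2)·(-6)) = 0.666667
ρ = √|0.666667| = √0.666667 = 0.8165
ρ < 1, so Jacobi converges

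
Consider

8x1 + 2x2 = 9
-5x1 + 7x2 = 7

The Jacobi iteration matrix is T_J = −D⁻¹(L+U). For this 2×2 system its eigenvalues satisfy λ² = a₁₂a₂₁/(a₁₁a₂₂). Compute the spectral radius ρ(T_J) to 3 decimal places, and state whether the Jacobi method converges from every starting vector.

0.423

a₁₂a₂₁/(a₁₁a₂₂) = (2)·(-5) / ((8)·(7)) = -0.178571
ρ = √|-0.178571| = √0.178571 = 0.423
ρ < 1, so Jacobi converges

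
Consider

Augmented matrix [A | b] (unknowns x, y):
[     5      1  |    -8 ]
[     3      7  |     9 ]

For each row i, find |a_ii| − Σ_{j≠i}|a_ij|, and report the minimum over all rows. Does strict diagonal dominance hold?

4

row 1: |5| − (1) = 4
row 2: |7| − (3) = 4
minimum over rows = 4 → strictly diagonally dominant (convergence guaranteed)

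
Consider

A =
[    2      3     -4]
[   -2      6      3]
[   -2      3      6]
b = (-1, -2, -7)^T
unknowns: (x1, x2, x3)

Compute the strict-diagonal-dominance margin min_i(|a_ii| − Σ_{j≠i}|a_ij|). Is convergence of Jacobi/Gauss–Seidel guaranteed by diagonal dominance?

row 1: |2| − (3+4) = -5
row 2: |6| − (2+3) = 1
row 3: |6| − (2+3) = 1
minimum over rows = -5 → not strictly diagonally dominant

-5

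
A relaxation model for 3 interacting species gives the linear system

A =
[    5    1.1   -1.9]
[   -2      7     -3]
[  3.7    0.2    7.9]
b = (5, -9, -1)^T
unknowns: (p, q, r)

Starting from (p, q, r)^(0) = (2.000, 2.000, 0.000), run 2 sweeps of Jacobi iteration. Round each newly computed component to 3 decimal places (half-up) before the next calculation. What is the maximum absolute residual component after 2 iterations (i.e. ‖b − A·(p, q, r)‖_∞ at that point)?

Iteration 1:
  p = (5 - (1.1)·2.000 - (-1.9)·0.000) / (5) = 0.560
  q = (-9 - (-2)·2.000 - (-3)·0.000) / (7) = -0.714
  r = (-1 - (3.7)·2.000 - (0.2)·2.000) / (7.9) = -1.114
Iteration 2:
  p = (5 - (1.1)·-0.714 - (-1.9)·-1.114) / (5) = 0.734
  q = (-9 - (-2)·0.560 - (-3)·-1.114) / (7) = -1.603
  r = (-1 - (3.7)·0.560 - (0.2)·-0.714) / (7.9) = -0.371
Residual b − A·x = (2.388, 2.576, -0.464); ∞-norm = 2.576

2.576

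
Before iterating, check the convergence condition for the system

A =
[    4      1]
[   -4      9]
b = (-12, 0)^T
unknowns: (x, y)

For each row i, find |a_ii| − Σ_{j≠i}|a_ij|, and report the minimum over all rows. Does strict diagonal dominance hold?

3

row 1: |4| − (1) = 3
row 2: |9| − (4) = 5
minimum over rows = 3 → strictly diagonally dominant (convergence guaranteed)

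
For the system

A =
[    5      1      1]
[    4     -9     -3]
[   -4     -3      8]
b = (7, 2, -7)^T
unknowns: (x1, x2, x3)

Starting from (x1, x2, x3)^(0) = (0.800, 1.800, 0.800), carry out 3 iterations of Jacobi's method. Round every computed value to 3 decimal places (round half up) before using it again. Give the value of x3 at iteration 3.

-0.143

Iteration 1:
  x1 = (7 - (1)·1.800 - (1)·0.800) / (5) = 0.880
  x2 = (2 - (4)·0.800 - (-3)·0.800) / (-9) = -0.133
  x3 = (-7 - (-4)·0.800 - (-3)·1.800) / (8) = 0.200
Iteration 2:
  x1 = (7 - (1)·-0.133 - (1)·0.200) / (5) = 1.387
  x2 = (2 - (4)·0.880 - (-3)·0.200) / (-9) = 0.102
  x3 = (-7 - (-4)·0.880 - (-3)·-0.133) / (8) = -0.485
Iteration 3:
  x1 = (7 - (1)·0.102 - (1)·-0.485) / (5) = 1.477
  x2 = (2 - (4)·1.387 - (-3)·-0.485) / (-9) = 0.556
  x3 = (-7 - (-4)·1.387 - (-3)·0.102) / (8) = -0.143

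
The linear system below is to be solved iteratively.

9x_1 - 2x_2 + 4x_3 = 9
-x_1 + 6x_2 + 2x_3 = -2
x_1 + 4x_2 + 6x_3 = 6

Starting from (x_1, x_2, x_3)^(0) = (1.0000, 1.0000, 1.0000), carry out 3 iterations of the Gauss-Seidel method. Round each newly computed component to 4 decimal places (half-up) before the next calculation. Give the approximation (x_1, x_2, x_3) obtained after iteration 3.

(0.2241, -0.7634, 1.4716)

Iteration 1:
  x_1 = (9 - (-2)·1.0000 - (4)·1.0000) / (9) = 0.7778
  x_2 = (-2 - (-1)·0.7778 - (2)·1.0000) / (6) = -0.5370
  x_3 = (6 - (1)·0.7778 - (4)·-0.5370) / (6) = 1.2284
Iteration 2:
  x_1 = (9 - (-2)·-0.5370 - (4)·1.2284) / (9) = 0.3347
  x_2 = (-2 - (-1)·0.3347 - (2)·1.2284) / (6) = -0.6870
  x_3 = (6 - (1)·0.3347 - (4)·-0.6870) / (6) = 1.4022
Iteration 3:
  x_1 = (9 - (-2)·-0.6870 - (4)·1.4022) / (9) = 0.2241
  x_2 = (-2 - (-1)·0.2241 - (2)·1.4022) / (6) = -0.7634
  x_3 = (6 - (1)·0.2241 - (4)·-0.7634) / (6) = 1.4716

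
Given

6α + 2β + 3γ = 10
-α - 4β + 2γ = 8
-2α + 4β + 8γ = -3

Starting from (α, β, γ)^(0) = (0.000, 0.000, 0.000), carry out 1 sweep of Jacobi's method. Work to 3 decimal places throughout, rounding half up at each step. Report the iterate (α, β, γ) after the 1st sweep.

Iteration 1:
  α = (10 - (2)·0.000 - (3)·0.000) / (6) = 1.667
  β = (8 - (-1)·0.000 - (2)·0.000) / (-4) = -2.000
  γ = (-3 - (-2)·0.000 - (4)·0.000) / (8) = -0.375

(1.667, -2.000, -0.375)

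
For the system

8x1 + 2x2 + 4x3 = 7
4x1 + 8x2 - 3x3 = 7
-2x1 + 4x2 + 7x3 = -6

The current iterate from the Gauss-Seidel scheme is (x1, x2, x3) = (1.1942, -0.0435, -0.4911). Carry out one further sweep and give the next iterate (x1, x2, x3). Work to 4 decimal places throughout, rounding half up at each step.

(1.1314, 0.1251, -0.6054)

One sweep:
  x1 = (7 - (2)·-0.0435 - (4)·-0.4911) / (8) = 1.1314
  x2 = (7 - (4)·1.1314 - (-3)·-0.4911) / (8) = 0.1251
  x3 = (-6 - (-2)·1.1314 - (4)·0.1251) / (7) = -0.6054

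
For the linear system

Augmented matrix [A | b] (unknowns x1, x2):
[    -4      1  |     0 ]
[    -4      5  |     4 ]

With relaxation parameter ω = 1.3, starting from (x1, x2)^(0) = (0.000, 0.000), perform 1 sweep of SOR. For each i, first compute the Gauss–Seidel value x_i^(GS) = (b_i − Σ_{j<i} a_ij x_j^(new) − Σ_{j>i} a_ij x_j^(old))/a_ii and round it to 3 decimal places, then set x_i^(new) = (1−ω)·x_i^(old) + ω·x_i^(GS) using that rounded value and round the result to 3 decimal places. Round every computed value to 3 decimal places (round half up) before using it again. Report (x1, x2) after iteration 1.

(0.000, 1.040)

Iteration 1:
  x1: GS value = (0 - (1)·0.000) / (-4) = 0.000;  x1 ← (1−ω)·0.000 + ω·0.000 = 0.000
  x2: GS value = (4 - (-4)·0.000) / (5) = 0.800;  x2 ← (1−ω)·0.000 + ω·0.800 = 1.040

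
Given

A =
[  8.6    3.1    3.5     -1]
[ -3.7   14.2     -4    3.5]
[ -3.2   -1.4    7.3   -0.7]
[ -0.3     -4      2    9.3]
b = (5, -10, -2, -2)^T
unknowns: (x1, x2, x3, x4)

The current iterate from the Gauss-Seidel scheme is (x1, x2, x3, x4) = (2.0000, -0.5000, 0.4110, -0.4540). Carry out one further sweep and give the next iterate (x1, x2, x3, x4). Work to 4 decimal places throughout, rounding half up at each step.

(0.5416, -0.3354, -0.1444, -0.3108)

One sweep:
  x1 = (5 - (3.1)·-0.5000 - (3.5)·0.4110 - (-1)·-0.4540) / (8.6) = 0.5416
  x2 = (-10 - (-3.7)·0.5416 - (-4)·0.4110 - (3.5)·-0.4540) / (14.2) = -0.3354
  x3 = (-2 - (-3.2)·0.5416 - (-1.4)·-0.3354 - (-0.7)·-0.4540) / (7.3) = -0.1444
  x4 = (-2 - (-0.3)·0.5416 - (-4)·-0.3354 - (2)·-0.1444) / (9.3) = -0.3108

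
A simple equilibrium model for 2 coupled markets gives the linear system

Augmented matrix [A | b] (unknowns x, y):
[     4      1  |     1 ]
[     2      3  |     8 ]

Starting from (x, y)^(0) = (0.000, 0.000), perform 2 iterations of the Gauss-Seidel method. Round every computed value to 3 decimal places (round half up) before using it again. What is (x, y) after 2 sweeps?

(-0.375, 2.917)

Iteration 1:
  x = (1 - (1)·0.000) / (4) = 0.250
  y = (8 - (2)·0.250) / (3) = 2.500
Iteration 2:
  x = (1 - (1)·2.500) / (4) = -0.375
  y = (8 - (2)·-0.375) / (3) = 2.917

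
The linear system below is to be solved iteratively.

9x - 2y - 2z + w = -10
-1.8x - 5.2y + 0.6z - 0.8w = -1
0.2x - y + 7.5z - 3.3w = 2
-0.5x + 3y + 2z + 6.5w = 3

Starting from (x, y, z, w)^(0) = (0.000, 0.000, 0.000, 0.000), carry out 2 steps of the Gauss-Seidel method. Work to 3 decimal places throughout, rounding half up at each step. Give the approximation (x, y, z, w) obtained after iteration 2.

(-0.899, 0.547, 0.361, 0.029)

Iteration 1:
  x = (-10 - (-2)·0.000 - (-2)·0.000 - (1)·0.000) / (9) = -1.111
  y = (-1 - (-1.8)·-1.111 - (0.6)·0.000 - (-0.8)·0.000) / (-5.2) = 0.577
  z = (2 - (0.2)·-1.111 - (-1)·0.577 - (-3.3)·0.000) / (7.5) = 0.373
  w = (3 - (-0.5)·-1.111 - (3)·0.577 - (2)·0.373) / (6.5) = -0.005
Iteration 2:
  x = (-10 - (-2)·0.577 - (-2)·0.373 - (1)·-0.005) / (9) = -0.899
  y = (-1 - (-1.8)·-0.899 - (0.6)·0.373 - (-0.8)·-0.005) / (-5.2) = 0.547
  z = (2 - (0.2)·-0.899 - (-1)·0.547 - (-3.3)·-0.005) / (7.5) = 0.361
  w = (3 - (-0.5)·-0.899 - (3)·0.547 - (2)·0.361) / (6.5) = 0.029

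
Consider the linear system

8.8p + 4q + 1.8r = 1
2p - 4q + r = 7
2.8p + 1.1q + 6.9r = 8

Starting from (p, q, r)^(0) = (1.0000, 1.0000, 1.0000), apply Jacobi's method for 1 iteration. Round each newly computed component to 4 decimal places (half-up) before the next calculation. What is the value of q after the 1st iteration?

Iteration 1:
  p = (1 - (4)·1.0000 - (1.8)·1.0000) / (8.8) = -0.5455
  q = (7 - (2)·1.0000 - (1)·1.0000) / (-4) = -1.0000
  r = (8 - (2.8)·1.0000 - (1.1)·1.0000) / (6.9) = 0.5942

-1.0000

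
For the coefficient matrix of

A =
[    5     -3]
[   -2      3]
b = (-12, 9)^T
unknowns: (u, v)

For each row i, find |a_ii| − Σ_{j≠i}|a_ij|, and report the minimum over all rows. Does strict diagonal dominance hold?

row 1: |5| − (3) = 2
row 2: |3| − (2) = 1
minimum over rows = 1 → strictly diagonally dominant (convergence guaranteed)

1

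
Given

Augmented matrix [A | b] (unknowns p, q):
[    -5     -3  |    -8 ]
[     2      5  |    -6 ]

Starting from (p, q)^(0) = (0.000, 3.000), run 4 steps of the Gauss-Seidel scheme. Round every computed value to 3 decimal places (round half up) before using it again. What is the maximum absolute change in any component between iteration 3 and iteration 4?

Iteration 1:
  p = (-8 - (-3)·3.000) / (-5) = -0.200
  q = (-6 - (2)·-0.200) / (5) = -1.120
Iteration 2:
  p = (-8 - (-3)·-1.120) / (-5) = 2.272
  q = (-6 - (2)·2.272) / (5) = -2.109
Iteration 3:
  p = (-8 - (-3)·-2.109) / (-5) = 2.865
  q = (-6 - (2)·2.865) / (5) = -2.346
Iteration 4:
  p = (-8 - (-3)·-2.346) / (-5) = 3.008
  q = (-6 - (2)·3.008) / (5) = -2.403
Change: (0.143, -0.057) → max |·| = 0.143

0.143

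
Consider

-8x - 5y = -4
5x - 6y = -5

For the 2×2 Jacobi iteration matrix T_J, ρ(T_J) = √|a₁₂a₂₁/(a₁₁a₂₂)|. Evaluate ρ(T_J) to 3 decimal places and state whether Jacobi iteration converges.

0.722

a₁₂a₂₁/(a₁₁a₂₂) = (-5)·(5) / ((-8)·(-6)) = -0.520833
ρ = √|-0.520833| = √0.520833 = 0.722
ρ < 1, so Jacobi converges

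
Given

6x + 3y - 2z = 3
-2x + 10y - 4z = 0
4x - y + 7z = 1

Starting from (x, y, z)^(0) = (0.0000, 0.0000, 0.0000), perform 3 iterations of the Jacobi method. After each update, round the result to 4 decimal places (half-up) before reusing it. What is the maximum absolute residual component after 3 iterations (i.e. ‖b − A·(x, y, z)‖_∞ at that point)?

0.5904

Iteration 1:
  x = (3 - (3)·0.0000 - (-2)·0.0000) / (6) = 0.5000
  y = (0 - (-2)·0.0000 - (-4)·0.0000) / (10) = 0.0000
  z = (1 - (4)·0.0000 - (-1)·0.0000) / (7) = 0.1429
Iteration 2:
  x = (3 - (3)·0.0000 - (-2)·0.1429) / (6) = 0.5476
  y = (0 - (-2)·0.5000 - (-4)·0.1429) / (10) = 0.1572
  z = (1 - (4)·0.5000 - (-1)·0.0000) / (7) = -0.1429
Iteration 3:
  x = (3 - (3)·0.1572 - (-2)·-0.1429) / (6) = 0.3738
  y = (0 - (-2)·0.5476 - (-4)·-0.1429) / (10) = 0.0524
  z = (1 - (4)·0.5476 - (-1)·0.1572) / (7) = -0.1476
Residual b − A·x = (0.3048, -0.3668, 0.5904); ∞-norm = 0.5904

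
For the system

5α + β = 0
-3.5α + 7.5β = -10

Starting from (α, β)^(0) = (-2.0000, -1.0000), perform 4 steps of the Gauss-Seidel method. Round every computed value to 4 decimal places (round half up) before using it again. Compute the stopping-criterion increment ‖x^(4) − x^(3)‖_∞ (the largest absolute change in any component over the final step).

0.0004

Iteration 1:
  α = (0 - (1)·-1.0000) / (5) = 0.2000
  β = (-10 - (-3.5)·0.2000) / (7.5) = -1.2400
Iteration 2:
  α = (0 - (1)·-1.2400) / (5) = 0.2480
  β = (-10 - (-3.5)·0.2480) / (7.5) = -1.2176
Iteration 3:
  α = (0 - (1)·-1.2176) / (5) = 0.2435
  β = (-10 - (-3.5)·0.2435) / (7.5) = -1.2197
Iteration 4:
  α = (0 - (1)·-1.2197) / (5) = 0.2439
  β = (-10 - (-3.5)·0.2439) / (7.5) = -1.2195
Change: (0.0004, 0.0002) → max |·| = 0.0004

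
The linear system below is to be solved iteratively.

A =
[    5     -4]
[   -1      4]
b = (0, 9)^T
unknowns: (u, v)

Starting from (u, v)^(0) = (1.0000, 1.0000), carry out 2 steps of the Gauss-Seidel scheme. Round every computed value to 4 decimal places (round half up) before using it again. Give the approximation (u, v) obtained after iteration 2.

(1.9600, 2.7400)

Iteration 1:
  u = (0 - (-4)·1.0000) / (5) = 0.8000
  v = (9 - (-1)·0.8000) / (4) = 2.4500
Iteration 2:
  u = (0 - (-4)·2.4500) / (5) = 1.9600
  v = (9 - (-1)·1.9600) / (4) = 2.7400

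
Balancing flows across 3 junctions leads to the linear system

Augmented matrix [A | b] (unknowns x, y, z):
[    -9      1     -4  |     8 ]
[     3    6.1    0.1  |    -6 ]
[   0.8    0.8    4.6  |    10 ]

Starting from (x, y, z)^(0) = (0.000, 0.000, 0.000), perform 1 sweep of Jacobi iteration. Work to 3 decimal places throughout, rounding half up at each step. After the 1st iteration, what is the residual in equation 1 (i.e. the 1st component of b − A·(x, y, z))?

Iteration 1:
  x = (8 - (1)·0.000 - (-4)·0.000) / (-9) = -0.889
  y = (-6 - (3)·0.000 - (0.1)·0.000) / (6.1) = -0.984
  z = (10 - (0.8)·0.000 - (0.8)·0.000) / (4.6) = 2.174
Residual b − A·x = (9.679, 2.452, 1.498)

9.679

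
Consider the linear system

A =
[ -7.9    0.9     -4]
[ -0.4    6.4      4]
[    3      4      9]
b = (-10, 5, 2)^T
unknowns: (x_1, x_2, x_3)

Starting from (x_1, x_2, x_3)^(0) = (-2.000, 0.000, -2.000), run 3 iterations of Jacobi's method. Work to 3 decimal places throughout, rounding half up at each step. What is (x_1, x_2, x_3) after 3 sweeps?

Iteration 1:
  x_1 = (-10 - (0.9)·0.000 - (-4)·-2.000) / (-7.9) = 2.278
  x_2 = (5 - (-0.4)·-2.000 - (4)·-2.000) / (6.4) = 1.906
  x_3 = (2 - (3)·-2.000 - (4)·0.000) / (9) = 0.889
Iteration 2:
  x_1 = (-10 - (0.9)·1.906 - (-4)·0.889) / (-7.9) = 1.033
  x_2 = (5 - (-0.4)·2.278 - (4)·0.889) / (6.4) = 0.368
  x_3 = (2 - (3)·2.278 - (4)·1.906) / (9) = -1.384
Iteration 3:
  x_1 = (-10 - (0.9)·0.368 - (-4)·-1.384) / (-7.9) = 2.009
  x_2 = (5 - (-0.4)·1.033 - (4)·-1.384) / (6.4) = 1.711
  x_3 = (2 - (3)·1.033 - (4)·0.368) / (9) = -0.286

(2.009, 1.711, -0.286)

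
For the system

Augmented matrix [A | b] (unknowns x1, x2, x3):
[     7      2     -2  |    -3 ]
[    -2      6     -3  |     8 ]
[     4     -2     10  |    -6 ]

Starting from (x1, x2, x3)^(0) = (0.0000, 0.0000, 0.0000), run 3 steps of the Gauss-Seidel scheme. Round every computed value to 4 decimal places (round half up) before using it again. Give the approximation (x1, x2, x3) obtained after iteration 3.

(-0.7262, 1.0523, -0.0991)

Iteration 1:
  x1 = (-3 - (2)·0.0000 - (-2)·0.0000) / (7) = -0.4286
  x2 = (8 - (-2)·-0.4286 - (-3)·0.0000) / (6) = 1.1905
  x3 = (-6 - (4)·-0.4286 - (-2)·1.1905) / (10) = -0.1905
Iteration 2:
  x1 = (-3 - (2)·1.1905 - (-2)·-0.1905) / (7) = -0.8231
  x2 = (8 - (-2)·-0.8231 - (-3)·-0.1905) / (6) = 0.9637
  x3 = (-6 - (4)·-0.8231 - (-2)·0.9637) / (10) = -0.0780
Iteration 3:
  x1 = (-3 - (2)·0.9637 - (-2)·-0.0780) / (7) = -0.7262
  x2 = (8 - (-2)·-0.7262 - (-3)·-0.0780) / (6) = 1.0523
  x3 = (-6 - (4)·-0.7262 - (-2)·1.0523) / (10) = -0.0991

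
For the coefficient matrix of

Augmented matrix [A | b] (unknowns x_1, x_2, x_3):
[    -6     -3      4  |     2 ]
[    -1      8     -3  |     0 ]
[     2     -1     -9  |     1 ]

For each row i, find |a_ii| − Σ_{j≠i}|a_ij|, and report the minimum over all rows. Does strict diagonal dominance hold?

row 1: |-6| − (3+4) = -1
row 2: |8| − (1+3) = 4
row 3: |-9| − (2+1) = 6
minimum over rows = -1 → not strictly diagonally dominant

-1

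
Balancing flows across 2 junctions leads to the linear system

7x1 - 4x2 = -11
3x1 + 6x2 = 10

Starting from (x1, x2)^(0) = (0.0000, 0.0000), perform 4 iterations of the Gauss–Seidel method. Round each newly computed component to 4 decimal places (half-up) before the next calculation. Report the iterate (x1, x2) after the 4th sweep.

Iteration 1:
  x1 = (-11 - (-4)·0.0000) / (7) = -1.5714
  x2 = (10 - (3)·-1.5714) / (6) = 2.4524
Iteration 2:
  x1 = (-11 - (-4)·2.4524) / (7) = -0.1701
  x2 = (10 - (3)·-0.1701) / (6) = 1.7517
Iteration 3:
  x1 = (-11 - (-4)·1.7517) / (7) = -0.5705
  x2 = (10 - (3)·-0.5705) / (6) = 1.9519
Iteration 4:
  x1 = (-11 - (-4)·1.9519) / (7) = -0.4561
  x2 = (10 - (3)·-0.4561) / (6) = 1.8947

(-0.4561, 1.8947)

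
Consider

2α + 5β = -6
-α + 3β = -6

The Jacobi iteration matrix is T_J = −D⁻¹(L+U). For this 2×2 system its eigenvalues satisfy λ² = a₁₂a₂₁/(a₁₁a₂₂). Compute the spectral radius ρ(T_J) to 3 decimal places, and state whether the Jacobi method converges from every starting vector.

0.913

a₁₂a₂₁/(a₁₁a₂₂) = (5)·(-1) / ((2)·(3)) = -0.833333
ρ = √|-0.833333| = √0.833333 = 0.913
ρ < 1, so Jacobi converges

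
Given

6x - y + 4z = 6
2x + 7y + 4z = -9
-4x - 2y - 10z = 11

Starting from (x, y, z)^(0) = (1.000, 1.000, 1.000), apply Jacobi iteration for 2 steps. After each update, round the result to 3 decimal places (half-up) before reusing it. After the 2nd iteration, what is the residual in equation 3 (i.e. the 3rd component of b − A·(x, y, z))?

8.480

Iteration 1:
  x = (6 - (-1)·1.000 - (4)·1.000) / (6) = 0.500
  y = (-9 - (2)·1.000 - (4)·1.000) / (7) = -2.143
  z = (11 - (-4)·1.000 - (-2)·1.000) / (-10) = -1.700
Iteration 2:
  x = (6 - (-1)·-2.143 - (4)·-1.700) / (6) = 1.776
  y = (-9 - (2)·0.500 - (4)·-1.700) / (7) = -0.457
  z = (11 - (-4)·0.500 - (-2)·-2.143) / (-10) = -0.871
Residual b − A·x = (-1.629, -5.869, 8.480)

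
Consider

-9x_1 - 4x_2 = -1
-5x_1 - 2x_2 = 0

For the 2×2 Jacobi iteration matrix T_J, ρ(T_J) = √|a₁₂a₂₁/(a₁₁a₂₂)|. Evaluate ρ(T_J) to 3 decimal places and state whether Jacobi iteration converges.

a₁₂a₂₁/(a₁₁a₂₂) = (-4)·(-5) / ((-9)·(-2)) = 1.111111
ρ = √|1.111111| = √1.111111 = 1.054
ρ > 1, so Jacobi diverges

1.054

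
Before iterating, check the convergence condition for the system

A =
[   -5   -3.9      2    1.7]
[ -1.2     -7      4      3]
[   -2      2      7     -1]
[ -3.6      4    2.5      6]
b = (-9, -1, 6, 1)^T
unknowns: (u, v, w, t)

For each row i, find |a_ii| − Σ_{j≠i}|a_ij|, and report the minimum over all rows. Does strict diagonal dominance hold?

row 1: |-5| − (3.9+2+1.7) = -2.6
row 2: |-7| − (1.2+4+3) = -1.2
row 3: |7| − (2+2+1) = 2
row 4: |6| − (3.6+4+2.5) = -4.1
minimum over rows = -4.1 → not strictly diagonally dominant

-4.1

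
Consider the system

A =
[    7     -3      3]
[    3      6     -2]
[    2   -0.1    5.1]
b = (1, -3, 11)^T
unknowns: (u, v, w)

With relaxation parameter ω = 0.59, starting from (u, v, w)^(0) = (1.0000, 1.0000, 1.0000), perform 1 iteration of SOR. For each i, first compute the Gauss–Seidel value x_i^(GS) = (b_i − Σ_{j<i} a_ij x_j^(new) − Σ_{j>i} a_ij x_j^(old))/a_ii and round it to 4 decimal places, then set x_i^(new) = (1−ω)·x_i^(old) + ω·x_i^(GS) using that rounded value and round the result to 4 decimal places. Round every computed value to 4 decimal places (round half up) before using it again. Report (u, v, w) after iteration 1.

(0.4943, 0.1659, 1.5701)

Iteration 1:
  u: GS value = (1 - (-3)·1.0000 - (3)·1.0000) / (7) = 0.1429;  u ← (1−ω)·1.0000 + ω·0.1429 = 0.4943
  v: GS value = (-3 - (3)·0.4943 - (-2)·1.0000) / (6) = -0.4138;  v ← (1−ω)·1.0000 + ω·-0.4138 = 0.1659
  w: GS value = (11 - (2)·0.4943 - (-0.1)·0.1659) / (5.1) = 1.9663;  w ← (1−ω)·1.0000 + ω·1.9663 = 1.5701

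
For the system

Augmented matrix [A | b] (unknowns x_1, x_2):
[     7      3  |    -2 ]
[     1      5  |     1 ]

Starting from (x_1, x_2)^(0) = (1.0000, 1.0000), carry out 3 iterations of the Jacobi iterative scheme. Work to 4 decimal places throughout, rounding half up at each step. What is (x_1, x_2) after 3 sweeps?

(-0.4327, 0.2571)

Iteration 1:
  x_1 = (-2 - (3)·1.0000) / (7) = -0.7143
  x_2 = (1 - (1)·1.0000) / (5) = 0.0000
Iteration 2:
  x_1 = (-2 - (3)·0.0000) / (7) = -0.2857
  x_2 = (1 - (1)·-0.7143) / (5) = 0.3429
Iteration 3:
  x_1 = (-2 - (3)·0.3429) / (7) = -0.4327
  x_2 = (1 - (1)·-0.2857) / (5) = 0.2571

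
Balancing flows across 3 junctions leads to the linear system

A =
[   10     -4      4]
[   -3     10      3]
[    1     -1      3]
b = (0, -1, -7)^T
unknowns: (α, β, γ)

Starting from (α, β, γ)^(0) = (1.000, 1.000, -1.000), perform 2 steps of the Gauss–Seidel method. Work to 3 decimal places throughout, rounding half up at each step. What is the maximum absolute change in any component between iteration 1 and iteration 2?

Iteration 1:
  α = (0 - (-4)·1.000 - (4)·-1.000) / (10) = 0.800
  β = (-1 - (-3)·0.800 - (3)·-1.000) / (10) = 0.440
  γ = (-7 - (1)·0.800 - (-1)·0.440) / (3) = -2.453
Iteration 2:
  α = (0 - (-4)·0.440 - (4)·-2.453) / (10) = 1.157
  β = (-1 - (-3)·1.157 - (3)·-2.453) / (10) = 0.983
  γ = (-7 - (1)·1.157 - (-1)·0.983) / (3) = -2.391
Change: (0.357, 0.543, 0.062) → max |·| = 0.543

0.543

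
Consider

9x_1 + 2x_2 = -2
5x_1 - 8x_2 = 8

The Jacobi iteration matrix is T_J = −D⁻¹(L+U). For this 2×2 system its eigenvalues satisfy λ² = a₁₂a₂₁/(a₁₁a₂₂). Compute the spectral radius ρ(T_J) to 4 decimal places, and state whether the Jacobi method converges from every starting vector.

a₁₂a₂₁/(a₁₁a₂₂) = (2)·(5) / ((9)·(-8)) = -0.138889
ρ = √|-0.138889| = √0.138889 = 0.3727
ρ < 1, so Jacobi converges

0.3727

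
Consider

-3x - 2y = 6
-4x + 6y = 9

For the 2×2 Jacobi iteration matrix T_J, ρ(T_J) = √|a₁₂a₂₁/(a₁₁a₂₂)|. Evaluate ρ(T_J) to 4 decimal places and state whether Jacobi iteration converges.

0.6667

a₁₂a₂₁/(a₁₁a₂₂) = (-2)·(-4) / ((-3)·(6)) = -0.444444
ρ = √|-0.444444| = √0.444444 = 0.6667
ρ < 1, so Jacobi converges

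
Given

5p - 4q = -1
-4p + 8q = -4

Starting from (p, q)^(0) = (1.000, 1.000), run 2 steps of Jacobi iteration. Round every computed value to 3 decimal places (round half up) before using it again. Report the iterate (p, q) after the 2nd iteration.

Iteration 1:
  p = (-1 - (-4)·1.000) / (5) = 0.600
  q = (-4 - (-4)·1.000) / (8) = 0.000
Iteration 2:
  p = (-1 - (-4)·0.000) / (5) = -0.200
  q = (-4 - (-4)·0.600) / (8) = -0.200

(-0.200, -0.200)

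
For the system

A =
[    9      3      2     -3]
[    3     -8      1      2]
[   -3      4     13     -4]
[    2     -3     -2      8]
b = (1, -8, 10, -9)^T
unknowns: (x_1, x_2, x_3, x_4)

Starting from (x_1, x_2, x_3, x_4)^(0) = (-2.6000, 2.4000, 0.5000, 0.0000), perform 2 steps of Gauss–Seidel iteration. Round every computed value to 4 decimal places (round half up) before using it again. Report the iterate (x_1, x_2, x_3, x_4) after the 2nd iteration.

(-0.4047, 0.7541, 0.2741, -0.6725)

Iteration 1:
  x_1 = (1 - (3)·2.4000 - (2)·0.5000 - (-3)·0.0000) / (9) = -0.8000
  x_2 = (-8 - (3)·-0.8000 - (1)·0.5000 - (2)·0.0000) / (-8) = 0.7625
  x_3 = (10 - (-3)·-0.8000 - (4)·0.7625 - (-4)·0.0000) / (13) = 0.3500
  x_4 = (-9 - (2)·-0.8000 - (-3)·0.7625 - (-2)·0.3500) / (8) = -0.5516
Iteration 2:
  x_1 = (1 - (3)·0.7625 - (2)·0.3500 - (-3)·-0.5516) / (9) = -0.4047
  x_2 = (-8 - (3)·-0.4047 - (1)·0.3500 - (2)·-0.5516) / (-8) = 0.7541
  x_3 = (10 - (-3)·-0.4047 - (4)·0.7541 - (-4)·-0.5516) / (13) = 0.2741
  x_4 = (-9 - (2)·-0.4047 - (-3)·0.7541 - (-2)·0.2741) / (8) = -0.6725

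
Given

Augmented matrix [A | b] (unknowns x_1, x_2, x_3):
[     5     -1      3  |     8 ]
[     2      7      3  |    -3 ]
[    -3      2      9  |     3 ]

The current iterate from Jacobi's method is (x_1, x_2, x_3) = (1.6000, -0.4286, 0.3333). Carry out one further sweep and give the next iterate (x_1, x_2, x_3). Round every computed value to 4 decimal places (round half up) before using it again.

(1.3143, -1.0286, 0.9619)

One sweep:
  x_1 = (8 - (-1)·-0.4286 - (3)·0.3333) / (5) = 1.3143
  x_2 = (-3 - (2)·1.6000 - (3)·0.3333) / (7) = -1.0286
  x_3 = (3 - (-3)·1.6000 - (2)·-0.4286) / (9) = 0.9619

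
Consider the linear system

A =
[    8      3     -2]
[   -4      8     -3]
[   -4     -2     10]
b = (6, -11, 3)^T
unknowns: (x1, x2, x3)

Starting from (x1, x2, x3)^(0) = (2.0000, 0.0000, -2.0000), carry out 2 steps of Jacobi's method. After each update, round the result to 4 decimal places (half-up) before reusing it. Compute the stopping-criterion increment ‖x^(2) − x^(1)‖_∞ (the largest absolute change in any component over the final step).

1.1969

Iteration 1:
  x1 = (6 - (3)·0.0000 - (-2)·-2.0000) / (8) = 0.2500
  x2 = (-11 - (-4)·2.0000 - (-3)·-2.0000) / (8) = -1.1250
  x3 = (3 - (-4)·2.0000 - (-2)·0.0000) / (10) = 1.1000
Iteration 2:
  x1 = (6 - (3)·-1.1250 - (-2)·1.1000) / (8) = 1.4469
  x2 = (-11 - (-4)·0.2500 - (-3)·1.1000) / (8) = -0.8375
  x3 = (3 - (-4)·0.2500 - (-2)·-1.1250) / (10) = 0.1750
Change: (1.1969, 0.2875, -0.9250) → max |·| = 1.1969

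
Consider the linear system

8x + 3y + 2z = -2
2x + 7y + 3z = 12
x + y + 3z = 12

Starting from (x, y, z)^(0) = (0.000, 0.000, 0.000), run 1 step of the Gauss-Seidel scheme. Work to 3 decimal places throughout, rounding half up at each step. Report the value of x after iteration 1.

-0.250

Iteration 1:
  x = (-2 - (3)·0.000 - (2)·0.000) / (8) = -0.250
  y = (12 - (2)·-0.250 - (3)·0.000) / (7) = 1.786
  z = (12 - (1)·-0.250 - (1)·1.786) / (3) = 3.488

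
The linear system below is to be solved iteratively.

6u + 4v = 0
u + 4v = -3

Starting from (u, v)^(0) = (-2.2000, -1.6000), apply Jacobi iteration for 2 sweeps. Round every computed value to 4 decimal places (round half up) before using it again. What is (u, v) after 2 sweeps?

Iteration 1:
  u = (0 - (4)·-1.6000) / (6) = 1.0667
  v = (-3 - (1)·-2.2000) / (4) = -0.2000
Iteration 2:
  u = (0 - (4)·-0.2000) / (6) = 0.1333
  v = (-3 - (1)·1.0667) / (4) = -1.0167

(0.1333, -1.0167)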